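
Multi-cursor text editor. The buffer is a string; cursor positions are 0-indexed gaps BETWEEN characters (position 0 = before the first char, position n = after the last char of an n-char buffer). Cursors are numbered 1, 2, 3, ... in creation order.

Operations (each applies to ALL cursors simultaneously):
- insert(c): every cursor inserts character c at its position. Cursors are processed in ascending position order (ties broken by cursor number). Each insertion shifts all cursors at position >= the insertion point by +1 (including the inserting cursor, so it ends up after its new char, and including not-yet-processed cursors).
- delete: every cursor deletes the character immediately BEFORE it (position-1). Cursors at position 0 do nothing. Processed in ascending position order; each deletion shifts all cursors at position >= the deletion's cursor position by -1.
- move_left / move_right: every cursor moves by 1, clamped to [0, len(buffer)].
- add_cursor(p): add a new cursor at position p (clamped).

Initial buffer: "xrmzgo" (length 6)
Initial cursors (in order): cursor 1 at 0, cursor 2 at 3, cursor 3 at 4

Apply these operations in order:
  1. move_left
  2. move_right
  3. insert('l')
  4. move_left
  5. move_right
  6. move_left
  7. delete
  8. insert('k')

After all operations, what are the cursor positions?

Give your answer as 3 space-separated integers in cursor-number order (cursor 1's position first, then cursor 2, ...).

Answer: 1 4 6

Derivation:
After op 1 (move_left): buffer="xrmzgo" (len 6), cursors c1@0 c2@2 c3@3, authorship ......
After op 2 (move_right): buffer="xrmzgo" (len 6), cursors c1@1 c2@3 c3@4, authorship ......
After op 3 (insert('l')): buffer="xlrmlzlgo" (len 9), cursors c1@2 c2@5 c3@7, authorship .1..2.3..
After op 4 (move_left): buffer="xlrmlzlgo" (len 9), cursors c1@1 c2@4 c3@6, authorship .1..2.3..
After op 5 (move_right): buffer="xlrmlzlgo" (len 9), cursors c1@2 c2@5 c3@7, authorship .1..2.3..
After op 6 (move_left): buffer="xlrmlzlgo" (len 9), cursors c1@1 c2@4 c3@6, authorship .1..2.3..
After op 7 (delete): buffer="lrllgo" (len 6), cursors c1@0 c2@2 c3@3, authorship 1.23..
After op 8 (insert('k')): buffer="klrklklgo" (len 9), cursors c1@1 c2@4 c3@6, authorship 11.2233..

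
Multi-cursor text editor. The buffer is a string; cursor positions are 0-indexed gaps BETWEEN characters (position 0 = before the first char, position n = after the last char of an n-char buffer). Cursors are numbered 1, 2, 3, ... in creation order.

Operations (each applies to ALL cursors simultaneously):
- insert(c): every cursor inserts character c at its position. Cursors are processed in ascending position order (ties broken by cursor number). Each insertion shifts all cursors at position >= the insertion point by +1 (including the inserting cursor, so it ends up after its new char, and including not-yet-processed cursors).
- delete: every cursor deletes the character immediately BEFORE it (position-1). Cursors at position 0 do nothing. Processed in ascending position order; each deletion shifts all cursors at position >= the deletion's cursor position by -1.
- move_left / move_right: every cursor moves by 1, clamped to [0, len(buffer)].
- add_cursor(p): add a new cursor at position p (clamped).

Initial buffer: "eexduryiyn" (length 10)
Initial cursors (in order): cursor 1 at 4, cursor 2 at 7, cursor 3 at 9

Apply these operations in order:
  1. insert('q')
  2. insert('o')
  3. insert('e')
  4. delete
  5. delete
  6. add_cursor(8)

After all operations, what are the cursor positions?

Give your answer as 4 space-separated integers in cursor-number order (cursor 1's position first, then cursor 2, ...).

After op 1 (insert('q')): buffer="eexdquryqiyqn" (len 13), cursors c1@5 c2@9 c3@12, authorship ....1...2..3.
After op 2 (insert('o')): buffer="eexdqouryqoiyqon" (len 16), cursors c1@6 c2@11 c3@15, authorship ....11...22..33.
After op 3 (insert('e')): buffer="eexdqoeuryqoeiyqoen" (len 19), cursors c1@7 c2@13 c3@18, authorship ....111...222..333.
After op 4 (delete): buffer="eexdqouryqoiyqon" (len 16), cursors c1@6 c2@11 c3@15, authorship ....11...22..33.
After op 5 (delete): buffer="eexdquryqiyqn" (len 13), cursors c1@5 c2@9 c3@12, authorship ....1...2..3.
After op 6 (add_cursor(8)): buffer="eexdquryqiyqn" (len 13), cursors c1@5 c4@8 c2@9 c3@12, authorship ....1...2..3.

Answer: 5 9 12 8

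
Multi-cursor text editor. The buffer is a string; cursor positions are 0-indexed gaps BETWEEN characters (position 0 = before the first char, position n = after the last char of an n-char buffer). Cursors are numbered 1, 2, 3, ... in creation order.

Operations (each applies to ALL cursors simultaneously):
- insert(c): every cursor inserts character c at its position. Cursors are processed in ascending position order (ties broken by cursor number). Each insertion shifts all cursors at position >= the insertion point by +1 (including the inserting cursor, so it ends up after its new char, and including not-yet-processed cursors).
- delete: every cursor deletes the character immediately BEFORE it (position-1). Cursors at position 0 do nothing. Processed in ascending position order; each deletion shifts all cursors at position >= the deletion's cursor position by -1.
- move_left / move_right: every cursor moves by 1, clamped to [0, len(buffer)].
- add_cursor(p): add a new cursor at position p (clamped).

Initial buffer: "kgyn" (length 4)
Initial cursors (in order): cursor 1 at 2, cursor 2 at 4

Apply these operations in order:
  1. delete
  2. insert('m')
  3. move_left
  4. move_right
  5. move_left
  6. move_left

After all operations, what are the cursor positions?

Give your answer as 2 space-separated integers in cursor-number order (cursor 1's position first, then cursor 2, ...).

After op 1 (delete): buffer="ky" (len 2), cursors c1@1 c2@2, authorship ..
After op 2 (insert('m')): buffer="kmym" (len 4), cursors c1@2 c2@4, authorship .1.2
After op 3 (move_left): buffer="kmym" (len 4), cursors c1@1 c2@3, authorship .1.2
After op 4 (move_right): buffer="kmym" (len 4), cursors c1@2 c2@4, authorship .1.2
After op 5 (move_left): buffer="kmym" (len 4), cursors c1@1 c2@3, authorship .1.2
After op 6 (move_left): buffer="kmym" (len 4), cursors c1@0 c2@2, authorship .1.2

Answer: 0 2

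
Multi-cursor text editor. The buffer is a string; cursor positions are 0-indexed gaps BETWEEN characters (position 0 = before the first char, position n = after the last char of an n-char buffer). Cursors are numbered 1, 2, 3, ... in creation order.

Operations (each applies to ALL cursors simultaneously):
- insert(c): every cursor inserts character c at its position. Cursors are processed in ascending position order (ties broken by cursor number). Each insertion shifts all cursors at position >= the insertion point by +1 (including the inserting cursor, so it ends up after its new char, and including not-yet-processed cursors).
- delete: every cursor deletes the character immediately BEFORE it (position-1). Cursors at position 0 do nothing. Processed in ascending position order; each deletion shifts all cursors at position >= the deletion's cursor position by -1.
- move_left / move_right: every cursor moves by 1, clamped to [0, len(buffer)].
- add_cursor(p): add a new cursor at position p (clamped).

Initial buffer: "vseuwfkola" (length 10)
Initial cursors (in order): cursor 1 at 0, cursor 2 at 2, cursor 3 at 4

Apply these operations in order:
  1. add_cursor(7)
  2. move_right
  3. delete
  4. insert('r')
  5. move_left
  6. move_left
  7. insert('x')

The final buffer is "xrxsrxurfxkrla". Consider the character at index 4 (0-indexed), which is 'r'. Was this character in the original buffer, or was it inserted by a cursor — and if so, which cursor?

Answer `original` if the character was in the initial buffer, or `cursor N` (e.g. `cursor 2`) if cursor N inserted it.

Answer: cursor 2

Derivation:
After op 1 (add_cursor(7)): buffer="vseuwfkola" (len 10), cursors c1@0 c2@2 c3@4 c4@7, authorship ..........
After op 2 (move_right): buffer="vseuwfkola" (len 10), cursors c1@1 c2@3 c3@5 c4@8, authorship ..........
After op 3 (delete): buffer="sufkla" (len 6), cursors c1@0 c2@1 c3@2 c4@4, authorship ......
After op 4 (insert('r')): buffer="rsrurfkrla" (len 10), cursors c1@1 c2@3 c3@5 c4@8, authorship 1.2.3..4..
After op 5 (move_left): buffer="rsrurfkrla" (len 10), cursors c1@0 c2@2 c3@4 c4@7, authorship 1.2.3..4..
After op 6 (move_left): buffer="rsrurfkrla" (len 10), cursors c1@0 c2@1 c3@3 c4@6, authorship 1.2.3..4..
After op 7 (insert('x')): buffer="xrxsrxurfxkrla" (len 14), cursors c1@1 c2@3 c3@6 c4@10, authorship 112.23.3.4.4..
Authorship (.=original, N=cursor N): 1 1 2 . 2 3 . 3 . 4 . 4 . .
Index 4: author = 2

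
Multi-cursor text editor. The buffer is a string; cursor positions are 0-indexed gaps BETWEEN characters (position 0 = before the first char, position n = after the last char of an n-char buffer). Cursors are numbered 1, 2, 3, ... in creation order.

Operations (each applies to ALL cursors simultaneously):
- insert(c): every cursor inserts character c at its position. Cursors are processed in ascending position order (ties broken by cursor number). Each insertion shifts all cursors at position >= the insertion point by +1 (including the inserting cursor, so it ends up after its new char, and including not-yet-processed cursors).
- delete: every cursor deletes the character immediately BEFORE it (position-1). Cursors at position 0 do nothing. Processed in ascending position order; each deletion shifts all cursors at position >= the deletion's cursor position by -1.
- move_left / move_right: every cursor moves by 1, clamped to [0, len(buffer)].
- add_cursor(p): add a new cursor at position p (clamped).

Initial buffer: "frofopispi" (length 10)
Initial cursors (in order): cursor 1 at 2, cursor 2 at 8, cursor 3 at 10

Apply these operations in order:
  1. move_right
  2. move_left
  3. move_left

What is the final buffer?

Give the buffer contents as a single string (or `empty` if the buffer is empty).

Answer: frofopispi

Derivation:
After op 1 (move_right): buffer="frofopispi" (len 10), cursors c1@3 c2@9 c3@10, authorship ..........
After op 2 (move_left): buffer="frofopispi" (len 10), cursors c1@2 c2@8 c3@9, authorship ..........
After op 3 (move_left): buffer="frofopispi" (len 10), cursors c1@1 c2@7 c3@8, authorship ..........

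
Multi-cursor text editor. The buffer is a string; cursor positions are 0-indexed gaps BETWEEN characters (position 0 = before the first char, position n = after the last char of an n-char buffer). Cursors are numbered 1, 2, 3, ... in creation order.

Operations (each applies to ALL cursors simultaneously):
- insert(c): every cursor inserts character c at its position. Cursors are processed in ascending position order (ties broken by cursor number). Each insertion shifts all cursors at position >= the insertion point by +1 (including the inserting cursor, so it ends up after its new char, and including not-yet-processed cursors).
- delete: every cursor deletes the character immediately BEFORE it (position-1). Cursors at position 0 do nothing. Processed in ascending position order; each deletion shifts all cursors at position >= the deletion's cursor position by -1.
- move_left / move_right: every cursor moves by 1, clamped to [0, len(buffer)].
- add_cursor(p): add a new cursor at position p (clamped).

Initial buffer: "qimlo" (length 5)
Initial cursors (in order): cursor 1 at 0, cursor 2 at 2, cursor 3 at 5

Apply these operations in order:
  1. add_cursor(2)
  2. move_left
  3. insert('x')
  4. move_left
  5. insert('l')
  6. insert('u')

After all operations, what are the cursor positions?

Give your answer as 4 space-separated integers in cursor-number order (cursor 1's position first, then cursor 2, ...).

After op 1 (add_cursor(2)): buffer="qimlo" (len 5), cursors c1@0 c2@2 c4@2 c3@5, authorship .....
After op 2 (move_left): buffer="qimlo" (len 5), cursors c1@0 c2@1 c4@1 c3@4, authorship .....
After op 3 (insert('x')): buffer="xqxximlxo" (len 9), cursors c1@1 c2@4 c4@4 c3@8, authorship 1.24...3.
After op 4 (move_left): buffer="xqxximlxo" (len 9), cursors c1@0 c2@3 c4@3 c3@7, authorship 1.24...3.
After op 5 (insert('l')): buffer="lxqxllximllxo" (len 13), cursors c1@1 c2@6 c4@6 c3@11, authorship 11.2244...33.
After op 6 (insert('u')): buffer="luxqxlluuximlluxo" (len 17), cursors c1@2 c2@9 c4@9 c3@15, authorship 111.224244...333.

Answer: 2 9 15 9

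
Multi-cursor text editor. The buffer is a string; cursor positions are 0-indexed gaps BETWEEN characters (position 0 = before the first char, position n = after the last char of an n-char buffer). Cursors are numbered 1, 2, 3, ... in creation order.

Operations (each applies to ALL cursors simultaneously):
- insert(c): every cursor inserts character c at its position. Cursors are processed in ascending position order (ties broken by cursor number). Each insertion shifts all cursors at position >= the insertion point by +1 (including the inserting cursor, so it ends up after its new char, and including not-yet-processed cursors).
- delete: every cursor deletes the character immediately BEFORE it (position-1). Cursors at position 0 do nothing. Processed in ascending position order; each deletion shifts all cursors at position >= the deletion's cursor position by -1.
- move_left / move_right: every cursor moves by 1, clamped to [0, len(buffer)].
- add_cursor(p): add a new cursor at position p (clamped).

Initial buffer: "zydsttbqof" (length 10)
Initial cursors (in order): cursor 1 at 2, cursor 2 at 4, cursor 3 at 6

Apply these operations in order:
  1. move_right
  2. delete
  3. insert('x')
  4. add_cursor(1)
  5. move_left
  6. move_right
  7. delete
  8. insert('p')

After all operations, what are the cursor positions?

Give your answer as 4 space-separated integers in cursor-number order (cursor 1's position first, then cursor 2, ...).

After op 1 (move_right): buffer="zydsttbqof" (len 10), cursors c1@3 c2@5 c3@7, authorship ..........
After op 2 (delete): buffer="zystqof" (len 7), cursors c1@2 c2@3 c3@4, authorship .......
After op 3 (insert('x')): buffer="zyxsxtxqof" (len 10), cursors c1@3 c2@5 c3@7, authorship ..1.2.3...
After op 4 (add_cursor(1)): buffer="zyxsxtxqof" (len 10), cursors c4@1 c1@3 c2@5 c3@7, authorship ..1.2.3...
After op 5 (move_left): buffer="zyxsxtxqof" (len 10), cursors c4@0 c1@2 c2@4 c3@6, authorship ..1.2.3...
After op 6 (move_right): buffer="zyxsxtxqof" (len 10), cursors c4@1 c1@3 c2@5 c3@7, authorship ..1.2.3...
After op 7 (delete): buffer="ystqof" (len 6), cursors c4@0 c1@1 c2@2 c3@3, authorship ......
After op 8 (insert('p')): buffer="pypsptpqof" (len 10), cursors c4@1 c1@3 c2@5 c3@7, authorship 4.1.2.3...

Answer: 3 5 7 1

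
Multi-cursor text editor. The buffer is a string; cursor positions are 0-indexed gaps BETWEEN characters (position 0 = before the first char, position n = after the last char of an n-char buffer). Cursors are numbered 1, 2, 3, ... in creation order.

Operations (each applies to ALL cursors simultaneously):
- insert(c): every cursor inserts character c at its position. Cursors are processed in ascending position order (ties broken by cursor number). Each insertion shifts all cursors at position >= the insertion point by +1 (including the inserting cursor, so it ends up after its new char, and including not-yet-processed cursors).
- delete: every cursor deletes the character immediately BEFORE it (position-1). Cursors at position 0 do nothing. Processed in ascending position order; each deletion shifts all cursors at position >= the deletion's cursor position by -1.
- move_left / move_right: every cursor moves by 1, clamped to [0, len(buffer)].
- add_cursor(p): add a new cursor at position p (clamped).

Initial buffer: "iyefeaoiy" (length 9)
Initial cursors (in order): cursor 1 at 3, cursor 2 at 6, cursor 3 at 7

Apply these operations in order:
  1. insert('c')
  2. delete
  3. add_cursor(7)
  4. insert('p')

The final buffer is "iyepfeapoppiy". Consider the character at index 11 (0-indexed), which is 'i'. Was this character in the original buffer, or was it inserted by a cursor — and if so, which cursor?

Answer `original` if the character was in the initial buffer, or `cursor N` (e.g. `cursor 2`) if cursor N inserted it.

After op 1 (insert('c')): buffer="iyecfeacociy" (len 12), cursors c1@4 c2@8 c3@10, authorship ...1...2.3..
After op 2 (delete): buffer="iyefeaoiy" (len 9), cursors c1@3 c2@6 c3@7, authorship .........
After op 3 (add_cursor(7)): buffer="iyefeaoiy" (len 9), cursors c1@3 c2@6 c3@7 c4@7, authorship .........
After op 4 (insert('p')): buffer="iyepfeapoppiy" (len 13), cursors c1@4 c2@8 c3@11 c4@11, authorship ...1...2.34..
Authorship (.=original, N=cursor N): . . . 1 . . . 2 . 3 4 . .
Index 11: author = original

Answer: original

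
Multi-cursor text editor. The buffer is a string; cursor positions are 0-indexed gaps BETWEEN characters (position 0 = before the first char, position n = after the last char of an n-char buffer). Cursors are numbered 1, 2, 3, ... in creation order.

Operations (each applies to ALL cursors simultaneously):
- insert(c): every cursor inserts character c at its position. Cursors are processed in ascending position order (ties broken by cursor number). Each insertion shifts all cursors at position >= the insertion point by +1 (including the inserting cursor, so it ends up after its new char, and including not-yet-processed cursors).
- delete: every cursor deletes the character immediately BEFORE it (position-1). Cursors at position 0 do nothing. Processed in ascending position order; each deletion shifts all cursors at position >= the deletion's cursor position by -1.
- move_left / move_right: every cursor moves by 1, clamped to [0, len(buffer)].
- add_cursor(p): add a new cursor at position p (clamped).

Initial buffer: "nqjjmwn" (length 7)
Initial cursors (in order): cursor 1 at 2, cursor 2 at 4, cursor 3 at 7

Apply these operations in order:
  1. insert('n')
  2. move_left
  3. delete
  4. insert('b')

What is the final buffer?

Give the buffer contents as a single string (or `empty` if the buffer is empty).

Answer: nbnjbnmwbn

Derivation:
After op 1 (insert('n')): buffer="nqnjjnmwnn" (len 10), cursors c1@3 c2@6 c3@10, authorship ..1..2...3
After op 2 (move_left): buffer="nqnjjnmwnn" (len 10), cursors c1@2 c2@5 c3@9, authorship ..1..2...3
After op 3 (delete): buffer="nnjnmwn" (len 7), cursors c1@1 c2@3 c3@6, authorship .1.2..3
After op 4 (insert('b')): buffer="nbnjbnmwbn" (len 10), cursors c1@2 c2@5 c3@9, authorship .11.22..33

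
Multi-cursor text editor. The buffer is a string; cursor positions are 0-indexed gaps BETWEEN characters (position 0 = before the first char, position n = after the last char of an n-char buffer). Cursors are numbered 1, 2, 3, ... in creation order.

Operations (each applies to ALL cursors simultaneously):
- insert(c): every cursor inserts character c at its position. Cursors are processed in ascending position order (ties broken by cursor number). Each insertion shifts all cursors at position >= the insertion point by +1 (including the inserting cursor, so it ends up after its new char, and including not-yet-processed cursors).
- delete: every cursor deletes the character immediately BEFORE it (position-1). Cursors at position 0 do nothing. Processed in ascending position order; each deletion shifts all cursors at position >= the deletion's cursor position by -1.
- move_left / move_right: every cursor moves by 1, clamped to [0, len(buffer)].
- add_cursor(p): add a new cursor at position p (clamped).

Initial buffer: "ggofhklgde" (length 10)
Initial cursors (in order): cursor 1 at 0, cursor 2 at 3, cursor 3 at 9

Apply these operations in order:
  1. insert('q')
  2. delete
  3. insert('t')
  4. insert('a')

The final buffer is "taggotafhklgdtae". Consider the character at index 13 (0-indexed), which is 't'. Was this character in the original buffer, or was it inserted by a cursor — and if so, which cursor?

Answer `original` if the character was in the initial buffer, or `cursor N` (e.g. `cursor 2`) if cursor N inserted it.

After op 1 (insert('q')): buffer="qggoqfhklgdqe" (len 13), cursors c1@1 c2@5 c3@12, authorship 1...2......3.
After op 2 (delete): buffer="ggofhklgde" (len 10), cursors c1@0 c2@3 c3@9, authorship ..........
After op 3 (insert('t')): buffer="tggotfhklgdte" (len 13), cursors c1@1 c2@5 c3@12, authorship 1...2......3.
After op 4 (insert('a')): buffer="taggotafhklgdtae" (len 16), cursors c1@2 c2@7 c3@15, authorship 11...22......33.
Authorship (.=original, N=cursor N): 1 1 . . . 2 2 . . . . . . 3 3 .
Index 13: author = 3

Answer: cursor 3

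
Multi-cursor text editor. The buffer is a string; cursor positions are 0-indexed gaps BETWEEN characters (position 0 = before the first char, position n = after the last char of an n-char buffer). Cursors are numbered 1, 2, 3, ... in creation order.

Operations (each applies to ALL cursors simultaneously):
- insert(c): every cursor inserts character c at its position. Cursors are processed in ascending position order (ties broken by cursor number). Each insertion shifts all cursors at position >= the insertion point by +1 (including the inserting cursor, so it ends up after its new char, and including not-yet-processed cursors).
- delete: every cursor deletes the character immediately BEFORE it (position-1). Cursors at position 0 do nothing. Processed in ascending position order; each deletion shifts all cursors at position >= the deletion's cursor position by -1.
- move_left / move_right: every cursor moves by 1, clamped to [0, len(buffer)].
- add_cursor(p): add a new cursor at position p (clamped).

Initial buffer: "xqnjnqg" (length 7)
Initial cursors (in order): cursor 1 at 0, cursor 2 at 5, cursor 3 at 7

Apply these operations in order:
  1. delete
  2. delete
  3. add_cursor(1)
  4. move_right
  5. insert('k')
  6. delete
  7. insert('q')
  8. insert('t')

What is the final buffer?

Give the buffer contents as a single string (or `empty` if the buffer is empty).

After op 1 (delete): buffer="xqnjq" (len 5), cursors c1@0 c2@4 c3@5, authorship .....
After op 2 (delete): buffer="xqn" (len 3), cursors c1@0 c2@3 c3@3, authorship ...
After op 3 (add_cursor(1)): buffer="xqn" (len 3), cursors c1@0 c4@1 c2@3 c3@3, authorship ...
After op 4 (move_right): buffer="xqn" (len 3), cursors c1@1 c4@2 c2@3 c3@3, authorship ...
After op 5 (insert('k')): buffer="xkqknkk" (len 7), cursors c1@2 c4@4 c2@7 c3@7, authorship .1.4.23
After op 6 (delete): buffer="xqn" (len 3), cursors c1@1 c4@2 c2@3 c3@3, authorship ...
After op 7 (insert('q')): buffer="xqqqnqq" (len 7), cursors c1@2 c4@4 c2@7 c3@7, authorship .1.4.23
After op 8 (insert('t')): buffer="xqtqqtnqqtt" (len 11), cursors c1@3 c4@6 c2@11 c3@11, authorship .11.44.2323

Answer: xqtqqtnqqtt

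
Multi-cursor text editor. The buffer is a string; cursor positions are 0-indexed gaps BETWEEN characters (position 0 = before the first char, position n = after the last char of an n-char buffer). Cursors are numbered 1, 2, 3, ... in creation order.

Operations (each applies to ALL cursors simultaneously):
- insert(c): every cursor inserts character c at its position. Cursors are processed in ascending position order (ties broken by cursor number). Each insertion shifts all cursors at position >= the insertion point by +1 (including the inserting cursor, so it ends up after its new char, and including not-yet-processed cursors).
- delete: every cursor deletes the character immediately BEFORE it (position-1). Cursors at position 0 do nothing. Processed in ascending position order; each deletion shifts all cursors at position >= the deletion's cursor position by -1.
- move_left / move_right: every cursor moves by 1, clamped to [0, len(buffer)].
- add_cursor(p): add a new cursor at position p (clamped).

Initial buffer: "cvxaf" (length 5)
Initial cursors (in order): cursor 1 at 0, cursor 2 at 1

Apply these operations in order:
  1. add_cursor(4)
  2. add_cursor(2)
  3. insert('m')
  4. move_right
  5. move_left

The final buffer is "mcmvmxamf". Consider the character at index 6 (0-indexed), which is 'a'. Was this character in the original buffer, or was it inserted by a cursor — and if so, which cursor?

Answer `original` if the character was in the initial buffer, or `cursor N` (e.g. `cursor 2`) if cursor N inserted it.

Answer: original

Derivation:
After op 1 (add_cursor(4)): buffer="cvxaf" (len 5), cursors c1@0 c2@1 c3@4, authorship .....
After op 2 (add_cursor(2)): buffer="cvxaf" (len 5), cursors c1@0 c2@1 c4@2 c3@4, authorship .....
After op 3 (insert('m')): buffer="mcmvmxamf" (len 9), cursors c1@1 c2@3 c4@5 c3@8, authorship 1.2.4..3.
After op 4 (move_right): buffer="mcmvmxamf" (len 9), cursors c1@2 c2@4 c4@6 c3@9, authorship 1.2.4..3.
After op 5 (move_left): buffer="mcmvmxamf" (len 9), cursors c1@1 c2@3 c4@5 c3@8, authorship 1.2.4..3.
Authorship (.=original, N=cursor N): 1 . 2 . 4 . . 3 .
Index 6: author = original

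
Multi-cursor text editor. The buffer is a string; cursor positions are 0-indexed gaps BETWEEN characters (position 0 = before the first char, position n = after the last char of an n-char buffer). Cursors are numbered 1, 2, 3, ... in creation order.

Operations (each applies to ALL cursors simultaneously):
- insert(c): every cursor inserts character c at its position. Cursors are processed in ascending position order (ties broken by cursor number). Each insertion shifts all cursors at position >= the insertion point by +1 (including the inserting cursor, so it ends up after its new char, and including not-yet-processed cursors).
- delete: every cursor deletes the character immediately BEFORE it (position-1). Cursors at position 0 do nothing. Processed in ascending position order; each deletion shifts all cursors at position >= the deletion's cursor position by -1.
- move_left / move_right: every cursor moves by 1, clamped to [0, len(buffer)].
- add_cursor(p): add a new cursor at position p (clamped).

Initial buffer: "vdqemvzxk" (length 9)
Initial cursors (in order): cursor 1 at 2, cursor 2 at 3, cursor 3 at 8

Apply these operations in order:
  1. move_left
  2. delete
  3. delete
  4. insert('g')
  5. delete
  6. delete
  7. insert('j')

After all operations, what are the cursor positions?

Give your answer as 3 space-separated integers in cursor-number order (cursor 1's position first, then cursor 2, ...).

Answer: 2 2 5

Derivation:
After op 1 (move_left): buffer="vdqemvzxk" (len 9), cursors c1@1 c2@2 c3@7, authorship .........
After op 2 (delete): buffer="qemvxk" (len 6), cursors c1@0 c2@0 c3@4, authorship ......
After op 3 (delete): buffer="qemxk" (len 5), cursors c1@0 c2@0 c3@3, authorship .....
After op 4 (insert('g')): buffer="ggqemgxk" (len 8), cursors c1@2 c2@2 c3@6, authorship 12...3..
After op 5 (delete): buffer="qemxk" (len 5), cursors c1@0 c2@0 c3@3, authorship .....
After op 6 (delete): buffer="qexk" (len 4), cursors c1@0 c2@0 c3@2, authorship ....
After op 7 (insert('j')): buffer="jjqejxk" (len 7), cursors c1@2 c2@2 c3@5, authorship 12..3..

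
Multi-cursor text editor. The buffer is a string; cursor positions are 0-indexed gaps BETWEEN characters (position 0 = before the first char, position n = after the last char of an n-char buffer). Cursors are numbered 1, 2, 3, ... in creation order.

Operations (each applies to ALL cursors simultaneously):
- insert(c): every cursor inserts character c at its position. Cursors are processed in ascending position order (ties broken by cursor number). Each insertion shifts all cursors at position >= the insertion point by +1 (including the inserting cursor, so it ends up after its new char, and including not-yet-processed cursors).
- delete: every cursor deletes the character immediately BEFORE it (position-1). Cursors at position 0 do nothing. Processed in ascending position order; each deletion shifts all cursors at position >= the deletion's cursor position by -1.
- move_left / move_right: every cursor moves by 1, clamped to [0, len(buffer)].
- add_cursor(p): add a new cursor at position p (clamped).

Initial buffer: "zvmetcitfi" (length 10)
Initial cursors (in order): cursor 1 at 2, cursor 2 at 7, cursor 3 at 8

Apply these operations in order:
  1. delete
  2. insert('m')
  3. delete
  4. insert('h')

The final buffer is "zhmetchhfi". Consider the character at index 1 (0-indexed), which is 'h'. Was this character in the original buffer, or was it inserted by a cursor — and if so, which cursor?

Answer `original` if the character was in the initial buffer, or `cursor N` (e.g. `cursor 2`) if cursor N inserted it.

After op 1 (delete): buffer="zmetcfi" (len 7), cursors c1@1 c2@5 c3@5, authorship .......
After op 2 (insert('m')): buffer="zmmetcmmfi" (len 10), cursors c1@2 c2@8 c3@8, authorship .1....23..
After op 3 (delete): buffer="zmetcfi" (len 7), cursors c1@1 c2@5 c3@5, authorship .......
After op 4 (insert('h')): buffer="zhmetchhfi" (len 10), cursors c1@2 c2@8 c3@8, authorship .1....23..
Authorship (.=original, N=cursor N): . 1 . . . . 2 3 . .
Index 1: author = 1

Answer: cursor 1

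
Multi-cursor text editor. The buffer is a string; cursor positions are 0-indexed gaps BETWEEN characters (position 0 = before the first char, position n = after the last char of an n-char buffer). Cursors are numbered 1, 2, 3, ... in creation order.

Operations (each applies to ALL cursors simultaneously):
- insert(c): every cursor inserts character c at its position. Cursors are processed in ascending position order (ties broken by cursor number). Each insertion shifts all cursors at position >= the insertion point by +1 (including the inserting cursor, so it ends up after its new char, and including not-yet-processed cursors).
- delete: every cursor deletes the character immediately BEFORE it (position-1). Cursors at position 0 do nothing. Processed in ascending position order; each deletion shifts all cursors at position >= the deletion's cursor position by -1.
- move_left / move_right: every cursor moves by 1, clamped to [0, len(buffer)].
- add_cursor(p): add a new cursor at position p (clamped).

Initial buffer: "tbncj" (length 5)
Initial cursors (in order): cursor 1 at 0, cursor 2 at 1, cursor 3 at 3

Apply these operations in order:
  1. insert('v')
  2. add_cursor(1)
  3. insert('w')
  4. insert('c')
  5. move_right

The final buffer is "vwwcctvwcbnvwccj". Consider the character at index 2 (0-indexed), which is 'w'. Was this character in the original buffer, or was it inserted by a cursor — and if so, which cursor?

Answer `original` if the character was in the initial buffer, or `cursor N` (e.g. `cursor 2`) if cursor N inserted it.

Answer: cursor 4

Derivation:
After op 1 (insert('v')): buffer="vtvbnvcj" (len 8), cursors c1@1 c2@3 c3@6, authorship 1.2..3..
After op 2 (add_cursor(1)): buffer="vtvbnvcj" (len 8), cursors c1@1 c4@1 c2@3 c3@6, authorship 1.2..3..
After op 3 (insert('w')): buffer="vwwtvwbnvwcj" (len 12), cursors c1@3 c4@3 c2@6 c3@10, authorship 114.22..33..
After op 4 (insert('c')): buffer="vwwcctvwcbnvwccj" (len 16), cursors c1@5 c4@5 c2@9 c3@14, authorship 11414.222..333..
After op 5 (move_right): buffer="vwwcctvwcbnvwccj" (len 16), cursors c1@6 c4@6 c2@10 c3@15, authorship 11414.222..333..
Authorship (.=original, N=cursor N): 1 1 4 1 4 . 2 2 2 . . 3 3 3 . .
Index 2: author = 4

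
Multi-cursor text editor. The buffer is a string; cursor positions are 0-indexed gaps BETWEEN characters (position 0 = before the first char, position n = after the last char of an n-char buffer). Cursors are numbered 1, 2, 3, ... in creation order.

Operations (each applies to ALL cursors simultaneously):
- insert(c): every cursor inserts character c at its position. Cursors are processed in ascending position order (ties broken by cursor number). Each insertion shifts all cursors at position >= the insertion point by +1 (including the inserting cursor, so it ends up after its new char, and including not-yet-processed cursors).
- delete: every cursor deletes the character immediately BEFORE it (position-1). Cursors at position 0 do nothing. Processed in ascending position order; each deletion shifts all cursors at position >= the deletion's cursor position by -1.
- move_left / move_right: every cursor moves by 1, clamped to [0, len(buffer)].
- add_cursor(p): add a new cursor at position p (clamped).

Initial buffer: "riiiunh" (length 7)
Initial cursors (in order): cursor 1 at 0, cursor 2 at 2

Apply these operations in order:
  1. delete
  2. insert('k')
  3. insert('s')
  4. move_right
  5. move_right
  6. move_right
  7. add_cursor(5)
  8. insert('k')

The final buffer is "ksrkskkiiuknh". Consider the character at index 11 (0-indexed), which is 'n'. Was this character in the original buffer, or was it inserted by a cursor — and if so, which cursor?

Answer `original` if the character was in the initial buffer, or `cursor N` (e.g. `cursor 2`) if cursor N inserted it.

After op 1 (delete): buffer="riiunh" (len 6), cursors c1@0 c2@1, authorship ......
After op 2 (insert('k')): buffer="krkiiunh" (len 8), cursors c1@1 c2@3, authorship 1.2.....
After op 3 (insert('s')): buffer="ksrksiiunh" (len 10), cursors c1@2 c2@5, authorship 11.22.....
After op 4 (move_right): buffer="ksrksiiunh" (len 10), cursors c1@3 c2@6, authorship 11.22.....
After op 5 (move_right): buffer="ksrksiiunh" (len 10), cursors c1@4 c2@7, authorship 11.22.....
After op 6 (move_right): buffer="ksrksiiunh" (len 10), cursors c1@5 c2@8, authorship 11.22.....
After op 7 (add_cursor(5)): buffer="ksrksiiunh" (len 10), cursors c1@5 c3@5 c2@8, authorship 11.22.....
After op 8 (insert('k')): buffer="ksrkskkiiuknh" (len 13), cursors c1@7 c3@7 c2@11, authorship 11.2213...2..
Authorship (.=original, N=cursor N): 1 1 . 2 2 1 3 . . . 2 . .
Index 11: author = original

Answer: original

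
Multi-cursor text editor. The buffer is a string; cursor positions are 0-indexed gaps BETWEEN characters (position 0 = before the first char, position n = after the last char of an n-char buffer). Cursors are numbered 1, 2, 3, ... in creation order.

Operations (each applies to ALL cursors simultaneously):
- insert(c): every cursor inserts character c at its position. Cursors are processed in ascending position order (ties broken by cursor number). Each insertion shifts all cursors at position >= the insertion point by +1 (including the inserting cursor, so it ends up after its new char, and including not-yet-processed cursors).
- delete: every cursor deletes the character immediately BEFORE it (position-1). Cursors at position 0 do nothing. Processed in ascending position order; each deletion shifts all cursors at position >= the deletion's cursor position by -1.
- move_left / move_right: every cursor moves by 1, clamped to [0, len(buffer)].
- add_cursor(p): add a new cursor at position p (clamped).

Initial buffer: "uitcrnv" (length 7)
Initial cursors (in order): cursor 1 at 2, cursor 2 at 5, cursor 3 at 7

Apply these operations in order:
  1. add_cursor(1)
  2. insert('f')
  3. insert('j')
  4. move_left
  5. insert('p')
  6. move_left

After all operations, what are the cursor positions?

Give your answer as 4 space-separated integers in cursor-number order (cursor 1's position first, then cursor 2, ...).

Answer: 6 12 17 2

Derivation:
After op 1 (add_cursor(1)): buffer="uitcrnv" (len 7), cursors c4@1 c1@2 c2@5 c3@7, authorship .......
After op 2 (insert('f')): buffer="ufiftcrfnvf" (len 11), cursors c4@2 c1@4 c2@8 c3@11, authorship .4.1...2..3
After op 3 (insert('j')): buffer="ufjifjtcrfjnvfj" (len 15), cursors c4@3 c1@6 c2@11 c3@15, authorship .44.11...22..33
After op 4 (move_left): buffer="ufjifjtcrfjnvfj" (len 15), cursors c4@2 c1@5 c2@10 c3@14, authorship .44.11...22..33
After op 5 (insert('p')): buffer="ufpjifpjtcrfpjnvfpj" (len 19), cursors c4@3 c1@7 c2@13 c3@18, authorship .444.111...222..333
After op 6 (move_left): buffer="ufpjifpjtcrfpjnvfpj" (len 19), cursors c4@2 c1@6 c2@12 c3@17, authorship .444.111...222..333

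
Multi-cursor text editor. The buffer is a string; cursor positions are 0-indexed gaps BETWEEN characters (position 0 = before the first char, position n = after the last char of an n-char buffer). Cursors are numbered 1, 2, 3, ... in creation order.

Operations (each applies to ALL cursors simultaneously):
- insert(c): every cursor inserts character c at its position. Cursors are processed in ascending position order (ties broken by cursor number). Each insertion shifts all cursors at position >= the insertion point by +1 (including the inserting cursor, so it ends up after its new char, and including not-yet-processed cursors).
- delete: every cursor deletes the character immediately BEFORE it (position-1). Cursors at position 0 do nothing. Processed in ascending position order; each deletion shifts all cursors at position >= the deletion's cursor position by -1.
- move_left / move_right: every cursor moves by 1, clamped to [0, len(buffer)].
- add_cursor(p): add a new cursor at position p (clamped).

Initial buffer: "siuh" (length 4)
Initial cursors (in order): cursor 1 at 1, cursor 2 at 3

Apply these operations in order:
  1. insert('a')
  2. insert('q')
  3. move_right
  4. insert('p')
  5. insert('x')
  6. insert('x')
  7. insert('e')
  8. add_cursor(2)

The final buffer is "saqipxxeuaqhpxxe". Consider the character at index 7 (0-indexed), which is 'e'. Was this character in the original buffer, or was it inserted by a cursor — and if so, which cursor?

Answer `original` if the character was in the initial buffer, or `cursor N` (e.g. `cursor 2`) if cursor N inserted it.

Answer: cursor 1

Derivation:
After op 1 (insert('a')): buffer="saiuah" (len 6), cursors c1@2 c2@5, authorship .1..2.
After op 2 (insert('q')): buffer="saqiuaqh" (len 8), cursors c1@3 c2@7, authorship .11..22.
After op 3 (move_right): buffer="saqiuaqh" (len 8), cursors c1@4 c2@8, authorship .11..22.
After op 4 (insert('p')): buffer="saqipuaqhp" (len 10), cursors c1@5 c2@10, authorship .11.1.22.2
After op 5 (insert('x')): buffer="saqipxuaqhpx" (len 12), cursors c1@6 c2@12, authorship .11.11.22.22
After op 6 (insert('x')): buffer="saqipxxuaqhpxx" (len 14), cursors c1@7 c2@14, authorship .11.111.22.222
After op 7 (insert('e')): buffer="saqipxxeuaqhpxxe" (len 16), cursors c1@8 c2@16, authorship .11.1111.22.2222
After op 8 (add_cursor(2)): buffer="saqipxxeuaqhpxxe" (len 16), cursors c3@2 c1@8 c2@16, authorship .11.1111.22.2222
Authorship (.=original, N=cursor N): . 1 1 . 1 1 1 1 . 2 2 . 2 2 2 2
Index 7: author = 1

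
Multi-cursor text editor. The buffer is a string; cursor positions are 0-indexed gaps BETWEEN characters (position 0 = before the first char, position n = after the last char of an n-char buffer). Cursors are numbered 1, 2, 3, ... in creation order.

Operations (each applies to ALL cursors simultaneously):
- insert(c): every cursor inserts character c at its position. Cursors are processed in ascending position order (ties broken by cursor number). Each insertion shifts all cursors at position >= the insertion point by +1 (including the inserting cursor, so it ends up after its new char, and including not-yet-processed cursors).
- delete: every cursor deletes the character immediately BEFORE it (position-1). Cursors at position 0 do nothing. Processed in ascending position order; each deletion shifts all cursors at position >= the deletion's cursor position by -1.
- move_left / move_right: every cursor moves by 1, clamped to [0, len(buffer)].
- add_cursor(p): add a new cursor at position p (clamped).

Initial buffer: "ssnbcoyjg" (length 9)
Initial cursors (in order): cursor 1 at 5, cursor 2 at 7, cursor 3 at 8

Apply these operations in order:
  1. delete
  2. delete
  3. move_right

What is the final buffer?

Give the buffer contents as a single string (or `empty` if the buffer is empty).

After op 1 (delete): buffer="ssnbog" (len 6), cursors c1@4 c2@5 c3@5, authorship ......
After op 2 (delete): buffer="ssg" (len 3), cursors c1@2 c2@2 c3@2, authorship ...
After op 3 (move_right): buffer="ssg" (len 3), cursors c1@3 c2@3 c3@3, authorship ...

Answer: ssg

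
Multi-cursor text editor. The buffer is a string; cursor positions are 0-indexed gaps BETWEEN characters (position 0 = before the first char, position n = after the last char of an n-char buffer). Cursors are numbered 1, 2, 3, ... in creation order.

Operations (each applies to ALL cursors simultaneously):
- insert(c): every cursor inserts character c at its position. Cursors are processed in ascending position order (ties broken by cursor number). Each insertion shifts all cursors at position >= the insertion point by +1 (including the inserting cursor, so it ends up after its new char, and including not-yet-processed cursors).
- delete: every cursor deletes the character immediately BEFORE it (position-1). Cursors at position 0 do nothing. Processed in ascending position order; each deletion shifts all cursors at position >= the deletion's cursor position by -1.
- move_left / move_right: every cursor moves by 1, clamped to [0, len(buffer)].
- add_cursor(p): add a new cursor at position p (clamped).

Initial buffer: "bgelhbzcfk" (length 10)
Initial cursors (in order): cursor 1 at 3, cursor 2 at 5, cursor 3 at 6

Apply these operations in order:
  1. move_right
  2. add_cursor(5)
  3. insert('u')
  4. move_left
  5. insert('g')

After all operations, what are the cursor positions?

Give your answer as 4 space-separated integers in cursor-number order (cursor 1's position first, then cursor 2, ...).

After op 1 (move_right): buffer="bgelhbzcfk" (len 10), cursors c1@4 c2@6 c3@7, authorship ..........
After op 2 (add_cursor(5)): buffer="bgelhbzcfk" (len 10), cursors c1@4 c4@5 c2@6 c3@7, authorship ..........
After op 3 (insert('u')): buffer="bgeluhubuzucfk" (len 14), cursors c1@5 c4@7 c2@9 c3@11, authorship ....1.4.2.3...
After op 4 (move_left): buffer="bgeluhubuzucfk" (len 14), cursors c1@4 c4@6 c2@8 c3@10, authorship ....1.4.2.3...
After op 5 (insert('g')): buffer="bgelguhgubguzgucfk" (len 18), cursors c1@5 c4@8 c2@11 c3@14, authorship ....11.44.22.33...

Answer: 5 11 14 8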